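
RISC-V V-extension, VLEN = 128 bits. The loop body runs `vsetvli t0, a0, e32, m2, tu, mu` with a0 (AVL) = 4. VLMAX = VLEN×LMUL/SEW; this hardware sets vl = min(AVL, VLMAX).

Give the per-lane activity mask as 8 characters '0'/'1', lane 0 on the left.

lanes per group: 128·2/32 = 8
AVL=4 ≤ VLMAX=8, so vl = 4
bits (lane 0 leftmost): 11110000

predicate = 11110000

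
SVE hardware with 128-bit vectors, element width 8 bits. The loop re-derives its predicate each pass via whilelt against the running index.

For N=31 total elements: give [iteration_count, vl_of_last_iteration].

[iterations, last_vl] = [2, 15]

register lanes = 128/8 = 16
iterations = ceil(31/16) = 2; final-pass vl = 15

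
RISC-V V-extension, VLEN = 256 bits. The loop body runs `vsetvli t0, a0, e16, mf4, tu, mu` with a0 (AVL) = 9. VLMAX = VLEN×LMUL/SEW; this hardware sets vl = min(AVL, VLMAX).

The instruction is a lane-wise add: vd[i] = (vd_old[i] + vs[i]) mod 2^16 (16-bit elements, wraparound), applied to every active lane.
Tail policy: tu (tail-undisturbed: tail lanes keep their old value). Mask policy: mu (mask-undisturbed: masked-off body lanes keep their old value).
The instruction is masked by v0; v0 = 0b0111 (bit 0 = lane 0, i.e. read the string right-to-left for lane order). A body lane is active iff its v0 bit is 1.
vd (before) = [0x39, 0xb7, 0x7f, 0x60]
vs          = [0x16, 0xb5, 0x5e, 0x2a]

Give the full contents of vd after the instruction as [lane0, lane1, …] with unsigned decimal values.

vd = [79, 364, 221, 96]

VLMAX = VLEN×LMUL/SEW = 256×1/4/16 = 4
vl = min(AVL, VLMAX) = min(9, 4) = 4
lane  0: add(0x39,0x16) ⇒ 0x4f
lane  1: add(0xb7,0xb5) ⇒ 0x16c
lane  2: add(0x7f,0x5e) ⇒ 0xdd
lane  3: mask-off/keep ⇒ 0x60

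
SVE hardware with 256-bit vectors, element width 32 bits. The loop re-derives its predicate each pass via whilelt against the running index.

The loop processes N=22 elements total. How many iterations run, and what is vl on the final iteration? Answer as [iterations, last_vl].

register lanes = 256/32 = 8
22 elements at 8/iter → 3 passes, remainder 6 on the last

[iterations, last_vl] = [3, 6]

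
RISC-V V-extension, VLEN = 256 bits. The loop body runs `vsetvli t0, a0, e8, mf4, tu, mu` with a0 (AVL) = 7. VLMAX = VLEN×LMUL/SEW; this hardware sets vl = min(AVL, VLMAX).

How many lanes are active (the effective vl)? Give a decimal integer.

VLMAX = (256 × 1/4) / 8 = 8 lanes
AVL=7 ≤ VLMAX=8, so vl = 7

vl = 7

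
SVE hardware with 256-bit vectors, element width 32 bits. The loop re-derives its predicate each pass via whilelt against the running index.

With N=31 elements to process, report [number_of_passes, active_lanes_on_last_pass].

register lanes = 256/32 = 8
31 elements at 8/iter → 4 passes, remainder 7 on the last

[iterations, last_vl] = [4, 7]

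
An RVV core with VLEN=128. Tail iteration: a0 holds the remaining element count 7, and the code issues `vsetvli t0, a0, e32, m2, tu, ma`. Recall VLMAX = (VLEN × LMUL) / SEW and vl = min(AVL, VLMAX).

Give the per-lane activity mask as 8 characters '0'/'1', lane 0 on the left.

VLMAX = VLEN×LMUL/SEW = 128×2/32 = 8
AVL=7 ≤ VLMAX=8, so vl = 7
bits (lane 0 leftmost): 11111110

predicate = 11111110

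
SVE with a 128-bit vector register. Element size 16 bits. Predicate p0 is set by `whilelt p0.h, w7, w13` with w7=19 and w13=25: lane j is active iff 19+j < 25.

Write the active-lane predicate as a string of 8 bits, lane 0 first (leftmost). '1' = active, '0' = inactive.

predicate = 11111100

lane count: 128 div 16 = 8
whilelt: lane j active iff 19+j < 25 → j < 6 → 6 active
bits (lane 0 leftmost): 11111100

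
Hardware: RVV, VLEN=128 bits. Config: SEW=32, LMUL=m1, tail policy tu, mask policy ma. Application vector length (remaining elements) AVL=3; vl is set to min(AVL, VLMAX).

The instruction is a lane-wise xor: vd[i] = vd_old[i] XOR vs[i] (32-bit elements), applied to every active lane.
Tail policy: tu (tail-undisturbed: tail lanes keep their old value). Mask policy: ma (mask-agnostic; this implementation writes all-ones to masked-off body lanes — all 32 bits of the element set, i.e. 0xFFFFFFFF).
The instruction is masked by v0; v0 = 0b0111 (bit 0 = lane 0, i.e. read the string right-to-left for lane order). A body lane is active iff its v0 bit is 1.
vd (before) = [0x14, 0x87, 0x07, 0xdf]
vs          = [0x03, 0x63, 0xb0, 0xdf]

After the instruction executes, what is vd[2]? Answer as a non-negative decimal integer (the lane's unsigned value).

lanes per group: 128·1/32 = 4
vl ← min(3, 4) = 3
  i=0: xor(0x14,0x03) → 23
  i=1: xor(0x87,0x63) → 228
  i=2: xor(0x07,0xb0) → 183
  i=3: tail/keep → 223

vd[2] = 183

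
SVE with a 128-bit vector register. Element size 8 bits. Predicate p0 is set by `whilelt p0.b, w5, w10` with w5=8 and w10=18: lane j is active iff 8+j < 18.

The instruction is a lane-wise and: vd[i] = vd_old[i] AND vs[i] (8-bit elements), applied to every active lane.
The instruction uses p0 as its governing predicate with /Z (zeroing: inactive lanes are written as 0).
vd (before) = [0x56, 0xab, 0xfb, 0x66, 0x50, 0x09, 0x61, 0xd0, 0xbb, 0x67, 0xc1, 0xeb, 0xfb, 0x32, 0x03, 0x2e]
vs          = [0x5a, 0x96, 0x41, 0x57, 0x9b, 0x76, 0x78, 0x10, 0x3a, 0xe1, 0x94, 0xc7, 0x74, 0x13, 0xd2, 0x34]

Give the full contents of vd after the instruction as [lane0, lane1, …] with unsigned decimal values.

vd = [82, 130, 65, 70, 16, 0, 96, 16, 58, 97, 0, 0, 0, 0, 0, 0]

lane count: 128 div 8 = 16
active while 8+j < 18, i.e. j ∈ [0,10) capped at 16 ⇒ 10
[0] and(0x56,0x5a) = 0x52
[1] and(0xab,0x96) = 0x82
[2] and(0xfb,0x41) = 0x41
[3] and(0x66,0x57) = 0x46
[4] and(0x50,0x9b) = 0x10
[5] and(0x09,0x76) = 0x00
[6] and(0x61,0x78) = 0x60
[7] and(0xd0,0x10) = 0x10
[8] and(0xbb,0x3a) = 0x3a
[9] and(0x67,0xe1) = 0x61
[10] tail/zero = 0x00
[11] tail/zero = 0x00
[12] tail/zero = 0x00
[13] tail/zero = 0x00
[14] tail/zero = 0x00
[15] tail/zero = 0x00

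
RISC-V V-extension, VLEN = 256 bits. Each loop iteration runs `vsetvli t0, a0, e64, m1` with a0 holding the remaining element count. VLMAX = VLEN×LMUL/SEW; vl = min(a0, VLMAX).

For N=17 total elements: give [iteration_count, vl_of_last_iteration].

[iterations, last_vl] = [5, 1]

VLMAX = VLEN×LMUL/SEW = 256×1/64 = 4
17 elements at 4/iter → 5 passes, remainder 1 on the last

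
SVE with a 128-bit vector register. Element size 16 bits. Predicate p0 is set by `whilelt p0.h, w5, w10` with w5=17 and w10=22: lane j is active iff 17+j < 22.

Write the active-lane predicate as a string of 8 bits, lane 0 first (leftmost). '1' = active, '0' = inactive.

predicate = 11111000

register lanes = 128/16 = 8
active while 17+j < 22, i.e. j ∈ [0,5) capped at 8 ⇒ 5
bits (lane 0 leftmost): 11111000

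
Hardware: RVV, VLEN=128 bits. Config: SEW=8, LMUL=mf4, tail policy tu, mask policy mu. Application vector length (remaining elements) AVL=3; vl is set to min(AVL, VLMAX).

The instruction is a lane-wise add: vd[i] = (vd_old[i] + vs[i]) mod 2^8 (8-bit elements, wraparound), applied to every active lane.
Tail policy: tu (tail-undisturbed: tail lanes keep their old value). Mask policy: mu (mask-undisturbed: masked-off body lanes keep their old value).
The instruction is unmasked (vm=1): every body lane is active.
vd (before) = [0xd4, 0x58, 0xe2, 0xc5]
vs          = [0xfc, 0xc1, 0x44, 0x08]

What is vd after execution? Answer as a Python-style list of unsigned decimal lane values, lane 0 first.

lanes per group: 128·1/4/8 = 4
vl ← min(3, 4) = 3
lane  0: add(0xd4,0xfc) ⇒ 0xd0
lane  1: add(0x58,0xc1) ⇒ 0x19
lane  2: add(0xe2,0x44) ⇒ 0x26
lane  3: tail/keep ⇒ 0xc5

vd = [208, 25, 38, 197]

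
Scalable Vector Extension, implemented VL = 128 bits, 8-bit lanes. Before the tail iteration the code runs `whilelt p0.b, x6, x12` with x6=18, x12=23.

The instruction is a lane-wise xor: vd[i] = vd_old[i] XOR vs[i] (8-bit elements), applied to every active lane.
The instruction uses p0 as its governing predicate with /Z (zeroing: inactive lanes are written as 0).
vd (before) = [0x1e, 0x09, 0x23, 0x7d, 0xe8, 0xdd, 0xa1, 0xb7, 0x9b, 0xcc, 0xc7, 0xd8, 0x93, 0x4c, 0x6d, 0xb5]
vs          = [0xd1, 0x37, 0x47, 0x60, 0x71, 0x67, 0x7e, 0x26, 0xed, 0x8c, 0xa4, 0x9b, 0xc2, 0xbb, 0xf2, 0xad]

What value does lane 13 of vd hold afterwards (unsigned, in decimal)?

128-bit reg / 8-bit elem → 16 lanes
p0[j] = (18+j < 23); true for j=0..4 → 5 lanes set
  i=0: xor(0x1e,0xd1) → 207
  i=1: xor(0x09,0x37) → 62
  i=2: xor(0x23,0x47) → 100
  i=3: xor(0x7d,0x60) → 29
  i=4: xor(0xe8,0x71) → 153
  i=5: tail/zero → 0
  i=6: tail/zero → 0
  i=7: tail/zero → 0
  i=8: tail/zero → 0
  i=9: tail/zero → 0
  i=10: tail/zero → 0
  i=11: tail/zero → 0
  i=12: tail/zero → 0
  i=13: tail/zero → 0
  i=14: tail/zero → 0
  i=15: tail/zero → 0

vd[13] = 0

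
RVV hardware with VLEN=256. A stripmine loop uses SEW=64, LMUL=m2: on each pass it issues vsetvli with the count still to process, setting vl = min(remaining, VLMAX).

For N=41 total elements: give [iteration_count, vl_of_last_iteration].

lanes per group: 256·2/64 = 8
41 elements at 8/iter → 6 passes, remainder 1 on the last

[iterations, last_vl] = [6, 1]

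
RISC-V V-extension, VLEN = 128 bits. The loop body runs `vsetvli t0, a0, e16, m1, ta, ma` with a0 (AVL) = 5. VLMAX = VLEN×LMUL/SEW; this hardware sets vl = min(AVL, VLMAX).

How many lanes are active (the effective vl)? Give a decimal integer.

vl = 5

VLMAX = (128 × 1) / 16 = 8 lanes
vl = min(AVL, VLMAX) = min(5, 8) = 5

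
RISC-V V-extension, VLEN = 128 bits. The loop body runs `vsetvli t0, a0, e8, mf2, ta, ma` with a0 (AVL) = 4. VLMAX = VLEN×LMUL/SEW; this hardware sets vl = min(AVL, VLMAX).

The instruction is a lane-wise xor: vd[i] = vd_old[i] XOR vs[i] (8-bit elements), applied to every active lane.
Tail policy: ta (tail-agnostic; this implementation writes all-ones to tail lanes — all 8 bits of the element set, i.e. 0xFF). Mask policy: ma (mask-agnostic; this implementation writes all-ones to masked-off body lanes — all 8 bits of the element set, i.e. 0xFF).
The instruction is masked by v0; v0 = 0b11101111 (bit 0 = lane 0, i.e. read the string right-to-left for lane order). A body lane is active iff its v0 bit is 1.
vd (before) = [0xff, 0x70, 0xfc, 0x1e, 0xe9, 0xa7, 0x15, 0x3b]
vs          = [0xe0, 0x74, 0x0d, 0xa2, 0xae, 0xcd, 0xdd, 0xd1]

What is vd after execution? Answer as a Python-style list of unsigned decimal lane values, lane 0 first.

vd = [31, 4, 241, 188, 255, 255, 255, 255]

lanes per group: 128·1/2/8 = 8
vl = min(AVL, VLMAX) = min(4, 8) = 4
  i=0: xor(0xff,0xe0) → 31
  i=1: xor(0x70,0x74) → 4
  i=2: xor(0xfc,0x0d) → 241
  i=3: xor(0x1e,0xa2) → 188
  i=4: tail/ones → 255
  i=5: tail/ones → 255
  i=6: tail/ones → 255
  i=7: tail/ones → 255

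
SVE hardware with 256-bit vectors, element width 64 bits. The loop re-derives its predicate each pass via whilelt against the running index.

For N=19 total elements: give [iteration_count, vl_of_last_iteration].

lane count: 256 div 64 = 4
N=19: ⌈19/4⌉ = 5 iters; last vl = 19 − 4×4 = 3

[iterations, last_vl] = [5, 3]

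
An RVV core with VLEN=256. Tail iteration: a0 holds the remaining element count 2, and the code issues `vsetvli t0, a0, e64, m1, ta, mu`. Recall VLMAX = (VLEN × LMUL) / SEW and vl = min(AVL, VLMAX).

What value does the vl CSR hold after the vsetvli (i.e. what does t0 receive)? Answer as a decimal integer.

vl = 2

VLMAX = (256 × 1) / 64 = 4 lanes
vl ← min(2, 4) = 2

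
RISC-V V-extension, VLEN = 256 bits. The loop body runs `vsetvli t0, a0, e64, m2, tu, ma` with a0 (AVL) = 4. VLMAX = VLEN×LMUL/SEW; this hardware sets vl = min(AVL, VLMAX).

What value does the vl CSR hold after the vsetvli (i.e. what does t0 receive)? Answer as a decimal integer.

vl = 4

VLMAX = VLEN×LMUL/SEW = 256×2/64 = 8
AVL=4 ≤ VLMAX=8, so vl = 4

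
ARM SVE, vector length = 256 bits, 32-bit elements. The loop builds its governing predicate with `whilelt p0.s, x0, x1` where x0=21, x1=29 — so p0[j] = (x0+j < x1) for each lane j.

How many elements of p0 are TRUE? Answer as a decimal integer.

lane count: 256 div 32 = 8
active while 21+j < 29, i.e. j ∈ [0,8) capped at 8 ⇒ 8

vl = 8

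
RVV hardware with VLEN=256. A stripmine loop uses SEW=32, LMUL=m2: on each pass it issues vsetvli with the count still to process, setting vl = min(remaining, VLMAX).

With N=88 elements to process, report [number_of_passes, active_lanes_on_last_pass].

VLMAX = VLEN×LMUL/SEW = 256×2/32 = 16
iterations = ceil(88/16) = 6; final-pass vl = 8

[iterations, last_vl] = [6, 8]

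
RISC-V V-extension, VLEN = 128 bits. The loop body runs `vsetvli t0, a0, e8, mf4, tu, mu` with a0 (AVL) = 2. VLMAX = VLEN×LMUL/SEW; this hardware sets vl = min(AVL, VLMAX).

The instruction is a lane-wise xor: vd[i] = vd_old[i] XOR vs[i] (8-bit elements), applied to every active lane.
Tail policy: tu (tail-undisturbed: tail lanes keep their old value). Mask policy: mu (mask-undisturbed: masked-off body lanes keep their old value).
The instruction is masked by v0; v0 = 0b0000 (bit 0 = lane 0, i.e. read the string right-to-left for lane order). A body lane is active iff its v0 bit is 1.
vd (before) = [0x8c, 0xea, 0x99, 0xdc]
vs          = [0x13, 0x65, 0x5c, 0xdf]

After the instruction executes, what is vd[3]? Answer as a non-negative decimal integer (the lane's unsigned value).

lanes per group: 128·1/4/8 = 4
vl ← min(2, 4) = 2
lane  0: mask-off/keep ⇒ 0x8c
lane  1: mask-off/keep ⇒ 0xea
lane  2: tail/keep ⇒ 0x99
lane  3: tail/keep ⇒ 0xdc

vd[3] = 220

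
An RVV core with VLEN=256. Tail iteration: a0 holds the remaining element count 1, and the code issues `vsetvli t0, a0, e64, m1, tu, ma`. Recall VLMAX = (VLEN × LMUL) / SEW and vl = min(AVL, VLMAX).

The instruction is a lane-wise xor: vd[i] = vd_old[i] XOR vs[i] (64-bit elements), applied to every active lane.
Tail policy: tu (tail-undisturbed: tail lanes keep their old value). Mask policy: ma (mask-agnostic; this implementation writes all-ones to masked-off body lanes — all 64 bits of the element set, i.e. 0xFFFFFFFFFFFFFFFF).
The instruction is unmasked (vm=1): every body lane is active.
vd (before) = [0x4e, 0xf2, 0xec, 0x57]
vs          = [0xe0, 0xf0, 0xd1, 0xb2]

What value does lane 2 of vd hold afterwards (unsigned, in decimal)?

VLMAX = (256 × 1) / 64 = 4 lanes
vl = min(AVL, VLMAX) = min(1, 4) = 1
[0] xor(0x4e,0xe0) = 0xae
[1] tail/keep = 0xf2
[2] tail/keep = 0xec
[3] tail/keep = 0x57

vd[2] = 236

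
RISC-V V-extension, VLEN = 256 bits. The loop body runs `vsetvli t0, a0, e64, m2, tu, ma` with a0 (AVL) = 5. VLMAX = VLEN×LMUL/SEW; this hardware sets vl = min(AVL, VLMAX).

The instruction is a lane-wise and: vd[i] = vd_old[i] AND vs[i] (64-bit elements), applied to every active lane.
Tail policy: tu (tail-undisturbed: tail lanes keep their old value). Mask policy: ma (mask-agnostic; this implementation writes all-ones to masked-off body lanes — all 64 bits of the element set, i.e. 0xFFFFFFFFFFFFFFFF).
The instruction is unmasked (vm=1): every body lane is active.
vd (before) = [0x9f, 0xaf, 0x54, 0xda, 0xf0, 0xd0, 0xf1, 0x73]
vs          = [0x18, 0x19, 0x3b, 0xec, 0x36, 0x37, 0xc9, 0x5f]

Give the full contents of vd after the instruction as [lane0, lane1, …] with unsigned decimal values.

vd = [24, 9, 16, 200, 48, 208, 241, 115]

VLMAX = (256 × 2) / 64 = 8 lanes
AVL=5 ≤ VLMAX=8, so vl = 5
vd[0] and(0x9f,0x18) -> 0x18
vd[1] and(0xaf,0x19) -> 0x09
vd[2] and(0x54,0x3b) -> 0x10
vd[3] and(0xda,0xec) -> 0xc8
vd[4] and(0xf0,0x36) -> 0x30
vd[5] tail/keep -> 0xd0
vd[6] tail/keep -> 0xf1
vd[7] tail/keep -> 0x73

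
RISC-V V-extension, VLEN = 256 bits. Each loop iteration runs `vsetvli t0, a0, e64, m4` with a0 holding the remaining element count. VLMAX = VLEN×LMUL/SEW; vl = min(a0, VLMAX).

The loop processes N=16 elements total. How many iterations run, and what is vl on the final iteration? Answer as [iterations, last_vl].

[iterations, last_vl] = [1, 16]

VLMAX = (256 × 4) / 64 = 16 lanes
iterations = ceil(16/16) = 1; final-pass vl = 16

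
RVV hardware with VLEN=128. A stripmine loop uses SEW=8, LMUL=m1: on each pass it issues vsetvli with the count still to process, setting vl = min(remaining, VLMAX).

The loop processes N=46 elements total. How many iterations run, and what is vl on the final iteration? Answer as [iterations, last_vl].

lanes per group: 128·1/8 = 16
N=46: ⌈46/16⌉ = 3 iters; last vl = 46 − 2×16 = 14

[iterations, last_vl] = [3, 14]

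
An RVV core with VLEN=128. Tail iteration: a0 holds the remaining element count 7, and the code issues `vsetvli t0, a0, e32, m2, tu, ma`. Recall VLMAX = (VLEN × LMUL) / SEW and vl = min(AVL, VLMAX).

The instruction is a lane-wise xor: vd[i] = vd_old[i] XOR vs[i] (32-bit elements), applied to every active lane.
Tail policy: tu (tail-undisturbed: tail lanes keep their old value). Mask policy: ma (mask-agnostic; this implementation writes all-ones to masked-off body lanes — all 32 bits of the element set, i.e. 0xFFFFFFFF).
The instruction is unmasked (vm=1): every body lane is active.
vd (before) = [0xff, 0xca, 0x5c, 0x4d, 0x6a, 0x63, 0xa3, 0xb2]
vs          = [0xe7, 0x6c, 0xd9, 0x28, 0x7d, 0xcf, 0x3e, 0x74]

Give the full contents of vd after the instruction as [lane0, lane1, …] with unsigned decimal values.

vd = [24, 166, 133, 101, 23, 172, 157, 178]

lanes per group: 128·2/32 = 8
AVL=7 ≤ VLMAX=8, so vl = 7
vd[0] xor(0xff,0xe7) -> 0x18
vd[1] xor(0xca,0x6c) -> 0xa6
vd[2] xor(0x5c,0xd9) -> 0x85
vd[3] xor(0x4d,0x28) -> 0x65
vd[4] xor(0x6a,0x7d) -> 0x17
vd[5] xor(0x63,0xcf) -> 0xac
vd[6] xor(0xa3,0x3e) -> 0x9d
vd[7] tail/keep -> 0xb2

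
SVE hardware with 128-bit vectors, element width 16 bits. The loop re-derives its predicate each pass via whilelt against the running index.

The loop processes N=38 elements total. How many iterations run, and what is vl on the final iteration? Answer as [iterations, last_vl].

[iterations, last_vl] = [5, 6]

128-bit reg / 16-bit elem → 8 lanes
38 elements at 8/iter → 5 passes, remainder 6 on the last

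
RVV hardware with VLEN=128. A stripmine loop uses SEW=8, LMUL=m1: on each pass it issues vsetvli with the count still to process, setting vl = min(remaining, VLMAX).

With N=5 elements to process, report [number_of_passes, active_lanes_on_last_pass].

VLMAX = VLEN×LMUL/SEW = 128×1/8 = 16
N=5: ⌈5/16⌉ = 1 iters; last vl = 5 − 0×16 = 5

[iterations, last_vl] = [1, 5]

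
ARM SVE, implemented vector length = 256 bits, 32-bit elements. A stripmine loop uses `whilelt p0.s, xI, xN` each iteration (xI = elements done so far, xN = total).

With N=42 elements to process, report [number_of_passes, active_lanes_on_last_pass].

[iterations, last_vl] = [6, 2]

256-bit reg / 32-bit elem → 8 lanes
42 elements at 8/iter → 6 passes, remainder 2 on the last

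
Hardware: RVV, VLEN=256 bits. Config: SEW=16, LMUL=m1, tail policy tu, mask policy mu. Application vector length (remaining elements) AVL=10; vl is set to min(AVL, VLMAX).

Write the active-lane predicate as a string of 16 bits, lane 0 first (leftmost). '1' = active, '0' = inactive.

predicate = 1111111111000000

VLMAX = (256 × 1) / 16 = 16 lanes
vl = min(AVL, VLMAX) = min(10, 16) = 10
bits (lane 0 leftmost): 1111111111000000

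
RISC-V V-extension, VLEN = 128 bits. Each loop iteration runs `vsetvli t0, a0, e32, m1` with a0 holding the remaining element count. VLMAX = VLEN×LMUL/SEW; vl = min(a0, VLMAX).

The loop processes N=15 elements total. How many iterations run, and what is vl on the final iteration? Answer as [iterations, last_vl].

lanes per group: 128·1/32 = 4
15 elements at 4/iter → 4 passes, remainder 3 on the last

[iterations, last_vl] = [4, 3]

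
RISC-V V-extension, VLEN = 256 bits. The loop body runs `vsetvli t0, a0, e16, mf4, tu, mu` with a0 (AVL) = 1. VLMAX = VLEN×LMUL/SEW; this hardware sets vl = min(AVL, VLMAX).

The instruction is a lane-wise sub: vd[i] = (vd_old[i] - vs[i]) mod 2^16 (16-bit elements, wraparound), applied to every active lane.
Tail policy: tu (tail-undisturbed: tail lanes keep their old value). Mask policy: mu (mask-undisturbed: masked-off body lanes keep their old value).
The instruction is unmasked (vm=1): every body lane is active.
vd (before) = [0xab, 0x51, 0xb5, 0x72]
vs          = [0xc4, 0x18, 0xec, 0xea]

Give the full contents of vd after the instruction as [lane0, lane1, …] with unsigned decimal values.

lanes per group: 256·1/4/16 = 4
AVL=1 ≤ VLMAX=4, so vl = 1
lane  0: sub(0xab,0xc4) ⇒ 0xffe7
lane  1: tail/keep ⇒ 0x51
lane  2: tail/keep ⇒ 0xb5
lane  3: tail/keep ⇒ 0x72

vd = [65511, 81, 181, 114]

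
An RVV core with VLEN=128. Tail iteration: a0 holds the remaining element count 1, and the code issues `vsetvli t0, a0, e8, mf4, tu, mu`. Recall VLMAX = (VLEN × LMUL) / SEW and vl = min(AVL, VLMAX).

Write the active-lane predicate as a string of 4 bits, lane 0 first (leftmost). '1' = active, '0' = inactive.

predicate = 1000

VLMAX = (128 × 1/4) / 8 = 4 lanes
vl ← min(1, 4) = 1
bits (lane 0 leftmost): 1000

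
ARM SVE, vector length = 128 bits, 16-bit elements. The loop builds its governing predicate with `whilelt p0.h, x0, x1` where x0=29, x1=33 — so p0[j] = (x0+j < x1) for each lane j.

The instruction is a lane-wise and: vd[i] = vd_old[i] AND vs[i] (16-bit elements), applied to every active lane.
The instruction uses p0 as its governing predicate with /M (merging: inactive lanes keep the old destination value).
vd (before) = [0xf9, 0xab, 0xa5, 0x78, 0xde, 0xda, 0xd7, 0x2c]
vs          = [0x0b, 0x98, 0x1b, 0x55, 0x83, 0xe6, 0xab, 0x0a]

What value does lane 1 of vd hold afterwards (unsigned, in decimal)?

lane count: 128 div 16 = 8
p0[j] = (29+j < 33); true for j=0..3 → 4 lanes set
[0] and(0xf9,0x0b) = 0x09
[1] and(0xab,0x98) = 0x88
[2] and(0xa5,0x1b) = 0x01
[3] and(0x78,0x55) = 0x50
[4] tail/keep = 0xde
[5] tail/keep = 0xda
[6] tail/keep = 0xd7
[7] tail/keep = 0x2c

vd[1] = 136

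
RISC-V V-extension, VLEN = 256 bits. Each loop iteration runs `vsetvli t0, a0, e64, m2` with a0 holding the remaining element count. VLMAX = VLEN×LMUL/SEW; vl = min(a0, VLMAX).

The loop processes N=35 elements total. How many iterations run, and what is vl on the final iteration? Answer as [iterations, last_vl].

[iterations, last_vl] = [5, 3]

VLMAX = VLEN×LMUL/SEW = 256×2/64 = 8
35 elements at 8/iter → 5 passes, remainder 3 on the last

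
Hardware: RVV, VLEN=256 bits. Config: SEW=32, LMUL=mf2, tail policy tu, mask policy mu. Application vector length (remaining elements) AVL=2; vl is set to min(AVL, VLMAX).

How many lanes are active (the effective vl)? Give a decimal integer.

VLMAX = (256 × 1/2) / 32 = 4 lanes
vl ← min(2, 4) = 2

vl = 2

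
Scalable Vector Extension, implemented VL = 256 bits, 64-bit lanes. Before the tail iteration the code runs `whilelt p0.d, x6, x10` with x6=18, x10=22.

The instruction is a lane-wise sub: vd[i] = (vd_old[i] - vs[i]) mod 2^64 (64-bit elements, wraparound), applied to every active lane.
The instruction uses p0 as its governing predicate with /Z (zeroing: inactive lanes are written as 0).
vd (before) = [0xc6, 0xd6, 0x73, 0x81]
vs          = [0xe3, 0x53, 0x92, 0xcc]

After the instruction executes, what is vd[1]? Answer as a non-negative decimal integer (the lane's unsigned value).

lane count: 256 div 64 = 4
whilelt: lane j active iff 18+j < 22 → j < 4 → 4 active
[0] sub(0xc6,0xe3) = 0xffffffffffffffe3
[1] sub(0xd6,0x53) = 0x83
[2] sub(0x73,0x92) = 0xffffffffffffffe1
[3] sub(0x81,0xcc) = 0xffffffffffffffb5

vd[1] = 131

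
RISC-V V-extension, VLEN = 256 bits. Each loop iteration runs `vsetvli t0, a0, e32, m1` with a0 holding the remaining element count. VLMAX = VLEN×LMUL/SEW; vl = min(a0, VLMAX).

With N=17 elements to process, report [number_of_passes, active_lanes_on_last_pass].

VLMAX = (256 × 1) / 32 = 8 lanes
N=17: ⌈17/8⌉ = 3 iters; last vl = 17 − 2×8 = 1

[iterations, last_vl] = [3, 1]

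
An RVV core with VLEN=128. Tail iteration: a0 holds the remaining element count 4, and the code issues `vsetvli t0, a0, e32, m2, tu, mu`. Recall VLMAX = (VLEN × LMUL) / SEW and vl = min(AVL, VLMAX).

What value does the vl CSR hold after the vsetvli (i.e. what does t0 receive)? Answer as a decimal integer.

vl = 4

VLMAX = VLEN×LMUL/SEW = 128×2/32 = 8
vl ← min(4, 8) = 4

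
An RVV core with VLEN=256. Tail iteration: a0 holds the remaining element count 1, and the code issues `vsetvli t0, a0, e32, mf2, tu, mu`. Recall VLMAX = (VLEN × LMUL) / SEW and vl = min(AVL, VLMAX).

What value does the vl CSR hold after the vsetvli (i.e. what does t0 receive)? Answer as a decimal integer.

vl = 1

VLMAX = (256 × 1/2) / 32 = 4 lanes
vl = min(AVL, VLMAX) = min(1, 4) = 1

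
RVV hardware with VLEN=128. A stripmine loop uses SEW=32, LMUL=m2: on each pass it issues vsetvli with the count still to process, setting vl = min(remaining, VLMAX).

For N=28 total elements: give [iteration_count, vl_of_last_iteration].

[iterations, last_vl] = [4, 4]

VLMAX = (128 × 2) / 32 = 8 lanes
iterations = ceil(28/8) = 4; final-pass vl = 4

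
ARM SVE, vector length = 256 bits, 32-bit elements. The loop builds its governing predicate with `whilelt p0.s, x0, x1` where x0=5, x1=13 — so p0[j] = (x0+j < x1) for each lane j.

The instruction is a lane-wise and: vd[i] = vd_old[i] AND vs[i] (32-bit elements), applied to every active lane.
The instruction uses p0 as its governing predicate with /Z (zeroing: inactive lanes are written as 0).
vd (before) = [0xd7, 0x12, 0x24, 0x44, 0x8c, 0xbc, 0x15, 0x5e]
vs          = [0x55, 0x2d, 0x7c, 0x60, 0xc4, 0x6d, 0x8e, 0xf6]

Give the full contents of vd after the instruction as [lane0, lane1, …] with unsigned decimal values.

256-bit reg / 32-bit elem → 8 lanes
active while 5+j < 13, i.e. j ∈ [0,8) capped at 8 ⇒ 8
  i=0: and(0xd7,0x55) → 85
  i=1: and(0x12,0x2d) → 0
  i=2: and(0x24,0x7c) → 36
  i=3: and(0x44,0x60) → 64
  i=4: and(0x8c,0xc4) → 132
  i=5: and(0xbc,0x6d) → 44
  i=6: and(0x15,0x8e) → 4
  i=7: and(0x5e,0xf6) → 86

vd = [85, 0, 36, 64, 132, 44, 4, 86]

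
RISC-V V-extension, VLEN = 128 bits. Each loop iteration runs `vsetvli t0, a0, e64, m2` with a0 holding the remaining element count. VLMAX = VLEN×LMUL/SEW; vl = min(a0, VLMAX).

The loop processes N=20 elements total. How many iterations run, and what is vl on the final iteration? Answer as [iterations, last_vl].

[iterations, last_vl] = [5, 4]

lanes per group: 128·2/64 = 4
20 elements at 4/iter → 5 passes, remainder 4 on the last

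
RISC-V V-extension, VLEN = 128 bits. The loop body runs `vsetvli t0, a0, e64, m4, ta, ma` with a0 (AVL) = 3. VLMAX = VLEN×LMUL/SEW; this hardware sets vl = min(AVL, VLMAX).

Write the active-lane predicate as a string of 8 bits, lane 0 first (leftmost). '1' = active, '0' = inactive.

lanes per group: 128·4/64 = 8
AVL=3 ≤ VLMAX=8, so vl = 3
bits (lane 0 leftmost): 11100000

predicate = 11100000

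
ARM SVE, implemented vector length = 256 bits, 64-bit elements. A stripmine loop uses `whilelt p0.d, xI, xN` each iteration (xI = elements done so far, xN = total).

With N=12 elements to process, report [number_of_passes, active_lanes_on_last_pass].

[iterations, last_vl] = [3, 4]

lane count: 256 div 64 = 4
12 elements at 4/iter → 3 passes, remainder 4 on the last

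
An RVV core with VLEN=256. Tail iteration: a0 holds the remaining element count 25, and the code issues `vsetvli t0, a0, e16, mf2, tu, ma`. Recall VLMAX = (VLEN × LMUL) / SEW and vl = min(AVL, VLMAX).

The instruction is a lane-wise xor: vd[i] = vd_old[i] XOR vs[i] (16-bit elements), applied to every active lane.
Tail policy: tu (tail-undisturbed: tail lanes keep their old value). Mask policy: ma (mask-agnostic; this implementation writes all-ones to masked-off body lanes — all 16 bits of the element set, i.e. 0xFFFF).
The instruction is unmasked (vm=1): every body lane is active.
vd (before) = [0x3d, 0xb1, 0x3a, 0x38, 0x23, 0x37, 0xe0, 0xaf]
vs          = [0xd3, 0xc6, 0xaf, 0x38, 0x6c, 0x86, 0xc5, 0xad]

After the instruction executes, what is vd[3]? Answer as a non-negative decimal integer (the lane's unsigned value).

vd[3] = 0

VLMAX = (256 × 1/2) / 16 = 8 lanes
vl ← min(25, 8) = 8
[0] xor(0x3d,0xd3) = 0xee
[1] xor(0xb1,0xc6) = 0x77
[2] xor(0x3a,0xaf) = 0x95
[3] xor(0x38,0x38) = 0x00
[4] xor(0x23,0x6c) = 0x4f
[5] xor(0x37,0x86) = 0xb1
[6] xor(0xe0,0xc5) = 0x25
[7] xor(0xaf,0xad) = 0x02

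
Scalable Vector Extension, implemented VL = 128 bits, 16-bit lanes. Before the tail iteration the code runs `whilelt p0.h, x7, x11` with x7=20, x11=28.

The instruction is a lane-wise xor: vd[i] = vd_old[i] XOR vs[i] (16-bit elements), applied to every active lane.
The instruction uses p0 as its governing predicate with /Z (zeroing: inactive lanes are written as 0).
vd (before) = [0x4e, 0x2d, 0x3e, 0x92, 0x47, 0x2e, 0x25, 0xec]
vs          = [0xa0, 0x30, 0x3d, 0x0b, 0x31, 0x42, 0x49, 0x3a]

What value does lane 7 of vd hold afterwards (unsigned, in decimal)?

vd[7] = 214

lane count: 128 div 16 = 8
whilelt: lane j active iff 20+j < 28 → j < 8 → 8 active
[0] xor(0x4e,0xa0) = 0xee
[1] xor(0x2d,0x30) = 0x1d
[2] xor(0x3e,0x3d) = 0x03
[3] xor(0x92,0x0b) = 0x99
[4] xor(0x47,0x31) = 0x76
[5] xor(0x2e,0x42) = 0x6c
[6] xor(0x25,0x49) = 0x6c
[7] xor(0xec,0x3a) = 0xd6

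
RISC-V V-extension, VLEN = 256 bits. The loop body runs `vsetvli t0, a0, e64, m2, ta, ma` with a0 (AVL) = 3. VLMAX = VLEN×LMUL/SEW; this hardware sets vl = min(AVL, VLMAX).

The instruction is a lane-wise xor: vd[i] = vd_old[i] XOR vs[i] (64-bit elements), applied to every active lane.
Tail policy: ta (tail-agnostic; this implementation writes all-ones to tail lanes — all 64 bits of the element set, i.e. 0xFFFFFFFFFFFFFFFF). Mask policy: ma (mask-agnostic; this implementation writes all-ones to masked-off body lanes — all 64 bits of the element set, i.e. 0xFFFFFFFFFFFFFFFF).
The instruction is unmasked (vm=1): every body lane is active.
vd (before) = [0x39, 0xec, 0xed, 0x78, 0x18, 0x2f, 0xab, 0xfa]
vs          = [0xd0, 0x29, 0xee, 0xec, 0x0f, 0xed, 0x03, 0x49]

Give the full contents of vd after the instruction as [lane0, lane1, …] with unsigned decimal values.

vd = [233, 197, 3, 18446744073709551615, 18446744073709551615, 18446744073709551615, 18446744073709551615, 18446744073709551615]

lanes per group: 256·2/64 = 8
vl = min(AVL, VLMAX) = min(3, 8) = 3
lane  0: xor(0x39,0xd0) ⇒ 0xe9
lane  1: xor(0xec,0x29) ⇒ 0xc5
lane  2: xor(0xed,0xee) ⇒ 0x03
lane  3: tail/ones ⇒ 0xffffffffffffffff
lane  4: tail/ones ⇒ 0xffffffffffffffff
lane  5: tail/ones ⇒ 0xffffffffffffffff
lane  6: tail/ones ⇒ 0xffffffffffffffff
lane  7: tail/ones ⇒ 0xffffffffffffffff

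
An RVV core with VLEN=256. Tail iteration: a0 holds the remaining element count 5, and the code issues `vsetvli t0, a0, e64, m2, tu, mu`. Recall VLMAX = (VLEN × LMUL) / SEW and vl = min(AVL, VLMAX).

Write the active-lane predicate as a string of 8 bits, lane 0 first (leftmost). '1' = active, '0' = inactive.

lanes per group: 256·2/64 = 8
AVL=5 ≤ VLMAX=8, so vl = 5
bits (lane 0 leftmost): 11111000

predicate = 11111000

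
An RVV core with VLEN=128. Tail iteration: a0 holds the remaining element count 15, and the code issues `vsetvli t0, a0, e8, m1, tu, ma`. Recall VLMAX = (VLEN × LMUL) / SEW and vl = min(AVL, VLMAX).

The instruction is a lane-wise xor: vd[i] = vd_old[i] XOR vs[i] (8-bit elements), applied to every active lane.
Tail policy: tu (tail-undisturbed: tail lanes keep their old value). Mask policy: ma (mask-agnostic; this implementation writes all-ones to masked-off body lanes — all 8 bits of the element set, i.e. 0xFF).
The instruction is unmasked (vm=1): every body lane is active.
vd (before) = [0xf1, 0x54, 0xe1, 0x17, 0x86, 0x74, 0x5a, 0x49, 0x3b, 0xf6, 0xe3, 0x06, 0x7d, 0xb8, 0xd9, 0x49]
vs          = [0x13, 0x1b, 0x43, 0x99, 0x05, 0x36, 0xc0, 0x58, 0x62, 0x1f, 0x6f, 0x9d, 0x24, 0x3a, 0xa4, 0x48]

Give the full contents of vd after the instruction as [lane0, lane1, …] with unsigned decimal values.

vd = [226, 79, 162, 142, 131, 66, 154, 17, 89, 233, 140, 155, 89, 130, 125, 73]

lanes per group: 128·1/8 = 16
vl ← min(15, 16) = 15
[0] xor(0xf1,0x13) = 0xe2
[1] xor(0x54,0x1b) = 0x4f
[2] xor(0xe1,0x43) = 0xa2
[3] xor(0x17,0x99) = 0x8e
[4] xor(0x86,0x05) = 0x83
[5] xor(0x74,0x36) = 0x42
[6] xor(0x5a,0xc0) = 0x9a
[7] xor(0x49,0x58) = 0x11
[8] xor(0x3b,0x62) = 0x59
[9] xor(0xf6,0x1f) = 0xe9
[10] xor(0xe3,0x6f) = 0x8c
[11] xor(0x06,0x9d) = 0x9b
[12] xor(0x7d,0x24) = 0x59
[13] xor(0xb8,0x3a) = 0x82
[14] xor(0xd9,0xa4) = 0x7d
[15] tail/keep = 0x49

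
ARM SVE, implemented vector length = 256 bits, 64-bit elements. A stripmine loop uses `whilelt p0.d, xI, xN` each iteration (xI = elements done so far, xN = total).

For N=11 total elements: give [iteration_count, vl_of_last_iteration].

lane count: 256 div 64 = 4
11 elements at 4/iter → 3 passes, remainder 3 on the last

[iterations, last_vl] = [3, 3]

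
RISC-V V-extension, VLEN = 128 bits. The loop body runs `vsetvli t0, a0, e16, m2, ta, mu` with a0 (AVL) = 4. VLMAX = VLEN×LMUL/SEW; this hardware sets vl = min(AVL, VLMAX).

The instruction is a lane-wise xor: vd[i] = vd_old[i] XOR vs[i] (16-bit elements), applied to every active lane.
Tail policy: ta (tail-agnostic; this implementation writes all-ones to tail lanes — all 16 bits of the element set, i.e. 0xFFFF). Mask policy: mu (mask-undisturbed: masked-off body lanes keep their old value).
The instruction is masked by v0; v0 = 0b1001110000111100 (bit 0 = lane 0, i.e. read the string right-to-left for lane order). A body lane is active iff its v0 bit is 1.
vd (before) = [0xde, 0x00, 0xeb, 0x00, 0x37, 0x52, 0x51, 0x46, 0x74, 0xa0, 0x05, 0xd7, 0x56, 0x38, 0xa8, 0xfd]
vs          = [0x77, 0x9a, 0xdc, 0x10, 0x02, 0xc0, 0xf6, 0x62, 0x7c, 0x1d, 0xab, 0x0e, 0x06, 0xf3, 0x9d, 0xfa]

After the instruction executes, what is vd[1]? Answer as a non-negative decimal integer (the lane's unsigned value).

lanes per group: 128·2/16 = 16
vl = min(AVL, VLMAX) = min(4, 16) = 4
vd[0] mask-off/keep -> 0xde
vd[1] mask-off/keep -> 0x00
vd[2] xor(0xeb,0xdc) -> 0x37
vd[3] xor(0x00,0x10) -> 0x10
vd[4] tail/ones -> 0xffff
vd[5] tail/ones -> 0xffff
vd[6] tail/ones -> 0xffff
vd[7] tail/ones -> 0xffff
vd[8] tail/ones -> 0xffff
vd[9] tail/ones -> 0xffff
vd[10] tail/ones -> 0xffff
vd[11] tail/ones -> 0xffff
vd[12] tail/ones -> 0xffff
vd[13] tail/ones -> 0xffff
vd[14] tail/ones -> 0xffff
vd[15] tail/ones -> 0xffff

vd[1] = 0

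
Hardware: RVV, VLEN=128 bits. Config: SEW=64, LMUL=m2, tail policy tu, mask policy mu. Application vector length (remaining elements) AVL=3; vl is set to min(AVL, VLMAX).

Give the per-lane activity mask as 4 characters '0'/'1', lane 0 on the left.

VLMAX = (128 × 2) / 64 = 4 lanes
AVL=3 ≤ VLMAX=4, so vl = 3
bits (lane 0 leftmost): 1110

predicate = 1110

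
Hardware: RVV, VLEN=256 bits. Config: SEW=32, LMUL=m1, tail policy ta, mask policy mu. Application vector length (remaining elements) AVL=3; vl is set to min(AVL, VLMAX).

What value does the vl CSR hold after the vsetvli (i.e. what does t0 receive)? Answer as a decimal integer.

VLMAX = VLEN×LMUL/SEW = 256×1/32 = 8
vl = min(AVL, VLMAX) = min(3, 8) = 3

vl = 3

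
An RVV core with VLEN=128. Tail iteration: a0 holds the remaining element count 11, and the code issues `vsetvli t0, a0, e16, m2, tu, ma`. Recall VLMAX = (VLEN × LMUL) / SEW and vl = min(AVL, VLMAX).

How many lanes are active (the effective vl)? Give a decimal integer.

vl = 11

VLMAX = VLEN×LMUL/SEW = 128×2/16 = 16
vl = min(AVL, VLMAX) = min(11, 16) = 11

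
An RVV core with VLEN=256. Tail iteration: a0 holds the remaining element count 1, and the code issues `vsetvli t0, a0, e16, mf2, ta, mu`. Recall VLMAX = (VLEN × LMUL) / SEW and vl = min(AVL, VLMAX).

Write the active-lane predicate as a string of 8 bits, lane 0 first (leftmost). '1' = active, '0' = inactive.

predicate = 10000000

VLMAX = VLEN×LMUL/SEW = 256×1/2/16 = 8
vl ← min(1, 8) = 1
bits (lane 0 leftmost): 10000000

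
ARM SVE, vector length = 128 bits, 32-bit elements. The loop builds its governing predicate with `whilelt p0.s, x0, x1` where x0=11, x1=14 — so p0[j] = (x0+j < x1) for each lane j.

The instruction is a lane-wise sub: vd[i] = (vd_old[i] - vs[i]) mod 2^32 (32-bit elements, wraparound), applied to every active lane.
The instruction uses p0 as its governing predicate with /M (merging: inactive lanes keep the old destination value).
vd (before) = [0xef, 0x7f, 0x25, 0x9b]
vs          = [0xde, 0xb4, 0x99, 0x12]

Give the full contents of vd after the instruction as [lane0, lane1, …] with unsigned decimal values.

vd = [17, 4294967243, 4294967180, 155]

128-bit reg / 32-bit elem → 4 lanes
p0[j] = (11+j < 14); true for j=0..2 → 3 lanes set
vd[0] sub(0xef,0xde) -> 0x11
vd[1] sub(0x7f,0xb4) -> 0xffffffcb
vd[2] sub(0x25,0x99) -> 0xffffff8c
vd[3] tail/keep -> 0x9b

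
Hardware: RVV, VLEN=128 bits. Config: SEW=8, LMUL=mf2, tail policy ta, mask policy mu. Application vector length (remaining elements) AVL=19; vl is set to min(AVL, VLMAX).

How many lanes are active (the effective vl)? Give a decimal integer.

vl = 8

VLMAX = (128 × 1/2) / 8 = 8 lanes
AVL=19 > VLMAX=8, so vl = 8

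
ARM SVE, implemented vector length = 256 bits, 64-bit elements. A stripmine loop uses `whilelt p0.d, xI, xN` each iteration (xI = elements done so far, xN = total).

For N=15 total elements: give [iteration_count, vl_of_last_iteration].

[iterations, last_vl] = [4, 3]

256-bit reg / 64-bit elem → 4 lanes
15 elements at 4/iter → 4 passes, remainder 3 on the last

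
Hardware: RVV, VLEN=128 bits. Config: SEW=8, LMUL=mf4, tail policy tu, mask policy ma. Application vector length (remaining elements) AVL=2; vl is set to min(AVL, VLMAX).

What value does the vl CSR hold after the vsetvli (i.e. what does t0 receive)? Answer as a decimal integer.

VLMAX = VLEN×LMUL/SEW = 128×1/4/8 = 4
vl = min(AVL, VLMAX) = min(2, 4) = 2

vl = 2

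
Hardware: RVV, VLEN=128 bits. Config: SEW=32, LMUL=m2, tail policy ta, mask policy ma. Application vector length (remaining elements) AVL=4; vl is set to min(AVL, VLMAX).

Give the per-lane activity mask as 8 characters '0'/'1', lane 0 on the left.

VLMAX = VLEN×LMUL/SEW = 128×2/32 = 8
AVL=4 ≤ VLMAX=8, so vl = 4
bits (lane 0 leftmost): 11110000

predicate = 11110000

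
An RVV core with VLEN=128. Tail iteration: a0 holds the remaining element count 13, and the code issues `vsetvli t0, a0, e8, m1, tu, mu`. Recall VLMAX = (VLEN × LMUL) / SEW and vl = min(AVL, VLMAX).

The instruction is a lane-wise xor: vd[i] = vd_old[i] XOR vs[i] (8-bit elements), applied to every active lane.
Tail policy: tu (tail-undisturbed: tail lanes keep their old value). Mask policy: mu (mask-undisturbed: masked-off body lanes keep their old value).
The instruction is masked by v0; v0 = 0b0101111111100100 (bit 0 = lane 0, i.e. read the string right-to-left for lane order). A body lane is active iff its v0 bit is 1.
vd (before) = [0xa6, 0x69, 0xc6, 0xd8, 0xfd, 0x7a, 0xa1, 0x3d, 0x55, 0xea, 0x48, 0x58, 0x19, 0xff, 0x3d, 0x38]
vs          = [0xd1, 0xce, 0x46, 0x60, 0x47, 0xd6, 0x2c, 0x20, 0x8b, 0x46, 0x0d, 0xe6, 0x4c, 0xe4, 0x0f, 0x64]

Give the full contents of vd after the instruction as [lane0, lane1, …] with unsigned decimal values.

VLMAX = VLEN×LMUL/SEW = 128×1/8 = 16
vl ← min(13, 16) = 13
vd[0] mask-off/keep -> 0xa6
vd[1] mask-off/keep -> 0x69
vd[2] xor(0xc6,0x46) -> 0x80
vd[3] mask-off/keep -> 0xd8
vd[4] mask-off/keep -> 0xfd
vd[5] xor(0x7a,0xd6) -> 0xac
vd[6] xor(0xa1,0x2c) -> 0x8d
vd[7] xor(0x3d,0x20) -> 0x1d
vd[8] xor(0x55,0x8b) -> 0xde
vd[9] xor(0xea,0x46) -> 0xac
vd[10] xor(0x48,0x0d) -> 0x45
vd[11] xor(0x58,0xe6) -> 0xbe
vd[12] xor(0x19,0x4c) -> 0x55
vd[13] tail/keep -> 0xff
vd[14] tail/keep -> 0x3d
vd[15] tail/keep -> 0x38

vd = [166, 105, 128, 216, 253, 172, 141, 29, 222, 172, 69, 190, 85, 255, 61, 56]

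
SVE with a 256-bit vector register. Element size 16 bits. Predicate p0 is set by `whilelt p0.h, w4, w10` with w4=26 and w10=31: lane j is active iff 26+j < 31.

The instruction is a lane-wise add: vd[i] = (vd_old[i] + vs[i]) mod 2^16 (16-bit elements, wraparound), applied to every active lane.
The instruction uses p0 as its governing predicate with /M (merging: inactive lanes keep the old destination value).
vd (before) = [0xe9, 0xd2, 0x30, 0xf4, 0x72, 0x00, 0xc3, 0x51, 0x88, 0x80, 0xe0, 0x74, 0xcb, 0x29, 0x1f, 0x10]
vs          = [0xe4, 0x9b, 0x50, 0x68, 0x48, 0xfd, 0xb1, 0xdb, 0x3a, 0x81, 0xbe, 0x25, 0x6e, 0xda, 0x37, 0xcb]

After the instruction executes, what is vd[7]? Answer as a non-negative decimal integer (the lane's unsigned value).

vd[7] = 81

256-bit reg / 16-bit elem → 16 lanes
whilelt: lane j active iff 26+j < 31 → j < 5 → 5 active
vd[0] add(0xe9,0xe4) -> 0x1cd
vd[1] add(0xd2,0x9b) -> 0x16d
vd[2] add(0x30,0x50) -> 0x80
vd[3] add(0xf4,0x68) -> 0x15c
vd[4] add(0x72,0x48) -> 0xba
vd[5] tail/keep -> 0x00
vd[6] tail/keep -> 0xc3
vd[7] tail/keep -> 0x51
vd[8] tail/keep -> 0x88
vd[9] tail/keep -> 0x80
vd[10] tail/keep -> 0xe0
vd[11] tail/keep -> 0x74
vd[12] tail/keep -> 0xcb
vd[13] tail/keep -> 0x29
vd[14] tail/keep -> 0x1f
vd[15] tail/keep -> 0x10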